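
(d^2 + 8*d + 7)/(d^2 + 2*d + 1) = (d + 7)/(d + 1)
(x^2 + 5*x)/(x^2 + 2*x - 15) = x/(x - 3)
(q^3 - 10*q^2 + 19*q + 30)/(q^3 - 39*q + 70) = (q^2 - 5*q - 6)/(q^2 + 5*q - 14)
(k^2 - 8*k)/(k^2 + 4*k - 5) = k*(k - 8)/(k^2 + 4*k - 5)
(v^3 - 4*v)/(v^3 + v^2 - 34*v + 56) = v*(v + 2)/(v^2 + 3*v - 28)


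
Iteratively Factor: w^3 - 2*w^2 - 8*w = (w + 2)*(w^2 - 4*w) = w*(w + 2)*(w - 4)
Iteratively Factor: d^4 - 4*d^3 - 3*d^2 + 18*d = (d + 2)*(d^3 - 6*d^2 + 9*d) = (d - 3)*(d + 2)*(d^2 - 3*d) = (d - 3)^2*(d + 2)*(d)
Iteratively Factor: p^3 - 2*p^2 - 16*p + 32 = (p - 4)*(p^2 + 2*p - 8) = (p - 4)*(p + 4)*(p - 2)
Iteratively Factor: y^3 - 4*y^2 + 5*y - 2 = (y - 2)*(y^2 - 2*y + 1) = (y - 2)*(y - 1)*(y - 1)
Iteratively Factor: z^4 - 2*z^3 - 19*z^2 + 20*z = (z + 4)*(z^3 - 6*z^2 + 5*z) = (z - 5)*(z + 4)*(z^2 - z) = z*(z - 5)*(z + 4)*(z - 1)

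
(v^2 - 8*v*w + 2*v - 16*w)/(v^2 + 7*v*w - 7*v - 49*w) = (v^2 - 8*v*w + 2*v - 16*w)/(v^2 + 7*v*w - 7*v - 49*w)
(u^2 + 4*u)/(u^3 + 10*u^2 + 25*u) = (u + 4)/(u^2 + 10*u + 25)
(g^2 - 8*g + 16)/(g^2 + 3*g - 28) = (g - 4)/(g + 7)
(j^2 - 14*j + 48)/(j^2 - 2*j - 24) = (j - 8)/(j + 4)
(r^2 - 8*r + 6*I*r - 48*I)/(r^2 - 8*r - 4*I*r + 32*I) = (r + 6*I)/(r - 4*I)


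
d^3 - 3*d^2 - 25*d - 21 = (d - 7)*(d + 1)*(d + 3)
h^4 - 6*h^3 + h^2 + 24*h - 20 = (h - 5)*(h - 2)*(h - 1)*(h + 2)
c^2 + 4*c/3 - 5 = (c - 5/3)*(c + 3)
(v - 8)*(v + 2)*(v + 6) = v^3 - 52*v - 96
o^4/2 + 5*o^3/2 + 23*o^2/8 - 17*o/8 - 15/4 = (o/2 + 1)*(o - 1)*(o + 3/2)*(o + 5/2)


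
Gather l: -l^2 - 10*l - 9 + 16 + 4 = -l^2 - 10*l + 11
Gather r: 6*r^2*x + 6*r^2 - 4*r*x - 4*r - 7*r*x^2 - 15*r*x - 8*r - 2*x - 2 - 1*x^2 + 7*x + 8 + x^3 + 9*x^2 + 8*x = r^2*(6*x + 6) + r*(-7*x^2 - 19*x - 12) + x^3 + 8*x^2 + 13*x + 6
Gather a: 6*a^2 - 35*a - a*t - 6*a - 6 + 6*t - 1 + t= 6*a^2 + a*(-t - 41) + 7*t - 7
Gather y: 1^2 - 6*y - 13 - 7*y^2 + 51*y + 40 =-7*y^2 + 45*y + 28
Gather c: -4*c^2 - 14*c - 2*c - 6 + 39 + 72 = -4*c^2 - 16*c + 105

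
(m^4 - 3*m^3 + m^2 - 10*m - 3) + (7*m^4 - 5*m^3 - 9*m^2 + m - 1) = 8*m^4 - 8*m^3 - 8*m^2 - 9*m - 4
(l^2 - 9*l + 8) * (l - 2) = l^3 - 11*l^2 + 26*l - 16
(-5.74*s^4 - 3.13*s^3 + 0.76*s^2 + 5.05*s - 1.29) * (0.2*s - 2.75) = -1.148*s^5 + 15.159*s^4 + 8.7595*s^3 - 1.08*s^2 - 14.1455*s + 3.5475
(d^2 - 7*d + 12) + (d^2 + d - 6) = 2*d^2 - 6*d + 6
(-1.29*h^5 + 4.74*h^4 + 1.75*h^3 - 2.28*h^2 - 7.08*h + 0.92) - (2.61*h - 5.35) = -1.29*h^5 + 4.74*h^4 + 1.75*h^3 - 2.28*h^2 - 9.69*h + 6.27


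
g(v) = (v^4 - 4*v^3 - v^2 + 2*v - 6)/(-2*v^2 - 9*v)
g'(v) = (4*v + 9)*(v^4 - 4*v^3 - v^2 + 2*v - 6)/(-2*v^2 - 9*v)^2 + (4*v^3 - 12*v^2 - 2*v + 2)/(-2*v^2 - 9*v) = (-4*v^5 - 19*v^4 + 72*v^3 + 13*v^2 - 24*v - 54)/(v^2*(4*v^2 + 36*v + 81))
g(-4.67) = -532.73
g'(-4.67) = -2833.53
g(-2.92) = 16.46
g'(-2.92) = -25.81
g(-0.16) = -4.56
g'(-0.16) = -25.99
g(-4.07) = 146.67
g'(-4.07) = -435.99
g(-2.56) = 9.30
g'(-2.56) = -15.12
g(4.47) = -0.31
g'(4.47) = -1.27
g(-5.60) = -132.90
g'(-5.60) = -58.06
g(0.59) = 0.98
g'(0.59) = -1.43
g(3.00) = 0.80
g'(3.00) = -0.28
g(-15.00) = -202.74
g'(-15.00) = 18.50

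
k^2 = k^2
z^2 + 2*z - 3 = (z - 1)*(z + 3)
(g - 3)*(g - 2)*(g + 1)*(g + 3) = g^4 - g^3 - 11*g^2 + 9*g + 18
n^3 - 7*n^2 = n^2*(n - 7)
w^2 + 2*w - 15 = (w - 3)*(w + 5)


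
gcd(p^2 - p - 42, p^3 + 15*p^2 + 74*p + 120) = p + 6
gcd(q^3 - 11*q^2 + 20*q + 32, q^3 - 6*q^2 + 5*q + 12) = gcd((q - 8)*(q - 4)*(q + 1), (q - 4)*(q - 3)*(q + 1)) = q^2 - 3*q - 4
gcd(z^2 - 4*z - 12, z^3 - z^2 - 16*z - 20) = z + 2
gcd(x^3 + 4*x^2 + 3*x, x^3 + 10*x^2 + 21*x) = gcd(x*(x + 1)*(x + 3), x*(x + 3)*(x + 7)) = x^2 + 3*x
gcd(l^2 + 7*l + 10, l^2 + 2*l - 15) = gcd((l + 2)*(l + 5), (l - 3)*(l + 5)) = l + 5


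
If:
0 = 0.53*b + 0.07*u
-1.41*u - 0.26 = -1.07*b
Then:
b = 0.02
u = -0.17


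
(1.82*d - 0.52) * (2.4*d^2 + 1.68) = 4.368*d^3 - 1.248*d^2 + 3.0576*d - 0.8736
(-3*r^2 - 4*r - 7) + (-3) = -3*r^2 - 4*r - 10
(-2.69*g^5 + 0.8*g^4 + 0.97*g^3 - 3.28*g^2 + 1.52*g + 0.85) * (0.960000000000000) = -2.5824*g^5 + 0.768*g^4 + 0.9312*g^3 - 3.1488*g^2 + 1.4592*g + 0.816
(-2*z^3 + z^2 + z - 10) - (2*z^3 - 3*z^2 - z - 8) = -4*z^3 + 4*z^2 + 2*z - 2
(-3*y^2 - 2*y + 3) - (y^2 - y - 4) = -4*y^2 - y + 7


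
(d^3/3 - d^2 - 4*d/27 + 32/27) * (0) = 0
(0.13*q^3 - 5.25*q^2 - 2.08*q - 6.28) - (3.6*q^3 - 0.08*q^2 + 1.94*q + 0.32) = -3.47*q^3 - 5.17*q^2 - 4.02*q - 6.6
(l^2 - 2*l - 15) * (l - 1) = l^3 - 3*l^2 - 13*l + 15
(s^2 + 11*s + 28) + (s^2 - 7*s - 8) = 2*s^2 + 4*s + 20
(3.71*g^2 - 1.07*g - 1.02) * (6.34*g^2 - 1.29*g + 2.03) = 23.5214*g^4 - 11.5697*g^3 + 2.4448*g^2 - 0.8563*g - 2.0706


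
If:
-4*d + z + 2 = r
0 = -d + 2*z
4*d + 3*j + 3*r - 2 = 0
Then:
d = 2*z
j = 13*z/3 - 4/3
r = 2 - 7*z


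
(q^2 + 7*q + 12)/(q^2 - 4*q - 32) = (q + 3)/(q - 8)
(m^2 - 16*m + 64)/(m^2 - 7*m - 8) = (m - 8)/(m + 1)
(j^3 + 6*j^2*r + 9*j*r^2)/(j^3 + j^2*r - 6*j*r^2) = (-j - 3*r)/(-j + 2*r)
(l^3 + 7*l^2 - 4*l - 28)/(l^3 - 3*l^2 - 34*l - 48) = (l^2 + 5*l - 14)/(l^2 - 5*l - 24)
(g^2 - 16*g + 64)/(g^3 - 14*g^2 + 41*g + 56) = (g - 8)/(g^2 - 6*g - 7)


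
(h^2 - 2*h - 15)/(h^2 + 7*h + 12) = (h - 5)/(h + 4)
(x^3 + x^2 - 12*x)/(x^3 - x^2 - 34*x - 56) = x*(x - 3)/(x^2 - 5*x - 14)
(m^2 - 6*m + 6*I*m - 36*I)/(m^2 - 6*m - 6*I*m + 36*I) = (m + 6*I)/(m - 6*I)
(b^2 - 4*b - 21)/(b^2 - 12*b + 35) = (b + 3)/(b - 5)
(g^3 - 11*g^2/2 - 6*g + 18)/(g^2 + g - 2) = (g^2 - 15*g/2 + 9)/(g - 1)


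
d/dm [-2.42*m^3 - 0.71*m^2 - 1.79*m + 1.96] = -7.26*m^2 - 1.42*m - 1.79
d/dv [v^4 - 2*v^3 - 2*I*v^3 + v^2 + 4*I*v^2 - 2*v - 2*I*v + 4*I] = 4*v^3 - 6*v^2*(1 + I) + 2*v*(1 + 4*I) - 2 - 2*I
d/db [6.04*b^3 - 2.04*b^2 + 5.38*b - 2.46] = 18.12*b^2 - 4.08*b + 5.38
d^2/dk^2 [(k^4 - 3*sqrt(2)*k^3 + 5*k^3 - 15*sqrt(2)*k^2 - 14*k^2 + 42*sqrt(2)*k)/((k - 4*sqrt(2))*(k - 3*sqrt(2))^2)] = 2*(35*sqrt(2)*k^4 + 60*k^4 - 684*sqrt(2)*k^3 - 570*k^3 + 1080*sqrt(2)*k^2 + 5760*k^2 - 10560*sqrt(2)*k + 2880*k - 8640*sqrt(2) + 14112)/(k^7 - 24*sqrt(2)*k^6 + 492*k^5 - 2792*sqrt(2)*k^4 + 18948*k^3 - 38448*sqrt(2)*k^2 + 86400*k - 41472*sqrt(2))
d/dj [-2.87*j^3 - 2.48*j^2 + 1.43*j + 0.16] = -8.61*j^2 - 4.96*j + 1.43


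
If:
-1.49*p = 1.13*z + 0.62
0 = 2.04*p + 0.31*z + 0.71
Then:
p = -0.33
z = -0.11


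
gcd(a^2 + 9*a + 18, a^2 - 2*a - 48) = a + 6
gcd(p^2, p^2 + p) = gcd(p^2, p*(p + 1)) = p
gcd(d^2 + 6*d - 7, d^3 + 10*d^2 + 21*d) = d + 7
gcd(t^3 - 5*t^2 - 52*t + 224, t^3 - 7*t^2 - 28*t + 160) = t^2 - 12*t + 32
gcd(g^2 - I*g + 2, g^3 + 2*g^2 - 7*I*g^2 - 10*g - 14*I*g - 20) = g - 2*I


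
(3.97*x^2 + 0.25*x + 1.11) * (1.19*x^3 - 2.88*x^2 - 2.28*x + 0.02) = 4.7243*x^5 - 11.1361*x^4 - 8.4507*x^3 - 3.6874*x^2 - 2.5258*x + 0.0222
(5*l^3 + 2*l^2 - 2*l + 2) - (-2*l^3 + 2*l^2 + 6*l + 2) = 7*l^3 - 8*l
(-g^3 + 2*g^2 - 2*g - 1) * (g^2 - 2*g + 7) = -g^5 + 4*g^4 - 13*g^3 + 17*g^2 - 12*g - 7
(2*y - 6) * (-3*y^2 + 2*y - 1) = -6*y^3 + 22*y^2 - 14*y + 6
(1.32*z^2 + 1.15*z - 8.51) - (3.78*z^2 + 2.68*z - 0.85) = -2.46*z^2 - 1.53*z - 7.66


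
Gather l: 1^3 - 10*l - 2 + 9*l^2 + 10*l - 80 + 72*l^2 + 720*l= 81*l^2 + 720*l - 81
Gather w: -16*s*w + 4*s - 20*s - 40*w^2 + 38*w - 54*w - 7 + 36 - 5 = -16*s - 40*w^2 + w*(-16*s - 16) + 24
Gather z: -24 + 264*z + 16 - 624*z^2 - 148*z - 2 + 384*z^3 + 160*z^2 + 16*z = 384*z^3 - 464*z^2 + 132*z - 10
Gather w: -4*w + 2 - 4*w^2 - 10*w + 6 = -4*w^2 - 14*w + 8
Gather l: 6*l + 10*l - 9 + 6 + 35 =16*l + 32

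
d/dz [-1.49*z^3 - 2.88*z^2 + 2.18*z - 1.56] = -4.47*z^2 - 5.76*z + 2.18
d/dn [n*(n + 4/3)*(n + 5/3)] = 3*n^2 + 6*n + 20/9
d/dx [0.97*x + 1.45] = 0.970000000000000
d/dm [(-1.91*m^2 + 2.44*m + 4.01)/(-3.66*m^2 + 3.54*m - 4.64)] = (2.169*m^2 + 47.078*m - 25.517)/(13.3956*m^4 - 25.9128*m^3 + 46.4964*m^2 - 32.8512*m + 21.5296)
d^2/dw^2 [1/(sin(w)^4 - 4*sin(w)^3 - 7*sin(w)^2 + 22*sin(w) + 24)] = 2*(-8*sin(w)^7 + 54*sin(w)^6 - 74*sin(w)^5 - 129*sin(w)^4 + 344*sin(w)^3 - 277*sin(w)^2 - 562*sin(w) + 652)/((sin(w) - 4)^3*(sin(w) - 3)^3*(sin(w) + 1)^2*(sin(w) + 2)^3)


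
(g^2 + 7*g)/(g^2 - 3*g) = (g + 7)/(g - 3)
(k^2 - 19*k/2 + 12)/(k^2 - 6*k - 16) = (k - 3/2)/(k + 2)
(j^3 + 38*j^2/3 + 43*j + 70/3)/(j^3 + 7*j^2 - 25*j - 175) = (j + 2/3)/(j - 5)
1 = 1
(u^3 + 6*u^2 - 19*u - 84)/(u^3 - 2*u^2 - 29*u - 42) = (u^2 + 3*u - 28)/(u^2 - 5*u - 14)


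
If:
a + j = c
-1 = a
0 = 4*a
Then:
No Solution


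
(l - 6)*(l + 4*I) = l^2 - 6*l + 4*I*l - 24*I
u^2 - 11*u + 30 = (u - 6)*(u - 5)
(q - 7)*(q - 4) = q^2 - 11*q + 28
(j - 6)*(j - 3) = j^2 - 9*j + 18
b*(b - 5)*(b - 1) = b^3 - 6*b^2 + 5*b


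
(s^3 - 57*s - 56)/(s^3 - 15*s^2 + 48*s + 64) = (s + 7)/(s - 8)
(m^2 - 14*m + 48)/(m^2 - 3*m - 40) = (m - 6)/(m + 5)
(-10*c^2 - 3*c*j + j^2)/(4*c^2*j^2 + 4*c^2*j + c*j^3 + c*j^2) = (-10*c^2 - 3*c*j + j^2)/(c*j*(4*c*j + 4*c + j^2 + j))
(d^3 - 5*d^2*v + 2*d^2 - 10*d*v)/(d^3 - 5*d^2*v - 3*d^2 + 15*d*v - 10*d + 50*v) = d/(d - 5)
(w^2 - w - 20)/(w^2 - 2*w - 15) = (w + 4)/(w + 3)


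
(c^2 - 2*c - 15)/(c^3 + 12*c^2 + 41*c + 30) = (c^2 - 2*c - 15)/(c^3 + 12*c^2 + 41*c + 30)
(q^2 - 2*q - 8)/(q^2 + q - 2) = (q - 4)/(q - 1)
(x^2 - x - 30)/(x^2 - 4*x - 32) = (-x^2 + x + 30)/(-x^2 + 4*x + 32)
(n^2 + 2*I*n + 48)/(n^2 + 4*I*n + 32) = (n - 6*I)/(n - 4*I)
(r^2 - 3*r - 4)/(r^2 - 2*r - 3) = (r - 4)/(r - 3)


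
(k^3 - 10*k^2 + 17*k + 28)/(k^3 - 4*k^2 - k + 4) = (k - 7)/(k - 1)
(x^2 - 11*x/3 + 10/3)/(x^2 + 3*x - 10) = (x - 5/3)/(x + 5)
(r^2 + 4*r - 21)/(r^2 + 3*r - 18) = (r + 7)/(r + 6)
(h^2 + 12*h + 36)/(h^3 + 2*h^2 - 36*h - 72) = (h + 6)/(h^2 - 4*h - 12)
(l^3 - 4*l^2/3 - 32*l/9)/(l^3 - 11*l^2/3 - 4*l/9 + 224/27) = 3*l/(3*l - 7)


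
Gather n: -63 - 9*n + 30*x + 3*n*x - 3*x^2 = n*(3*x - 9) - 3*x^2 + 30*x - 63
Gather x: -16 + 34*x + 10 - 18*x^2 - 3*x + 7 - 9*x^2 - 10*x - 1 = -27*x^2 + 21*x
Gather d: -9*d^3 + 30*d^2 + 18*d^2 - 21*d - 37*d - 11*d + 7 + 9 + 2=-9*d^3 + 48*d^2 - 69*d + 18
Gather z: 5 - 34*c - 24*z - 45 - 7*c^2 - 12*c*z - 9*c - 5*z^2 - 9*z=-7*c^2 - 43*c - 5*z^2 + z*(-12*c - 33) - 40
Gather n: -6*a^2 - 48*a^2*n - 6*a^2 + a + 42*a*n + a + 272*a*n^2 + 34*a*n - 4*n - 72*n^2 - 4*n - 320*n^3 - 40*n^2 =-12*a^2 + 2*a - 320*n^3 + n^2*(272*a - 112) + n*(-48*a^2 + 76*a - 8)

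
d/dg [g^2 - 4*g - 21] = 2*g - 4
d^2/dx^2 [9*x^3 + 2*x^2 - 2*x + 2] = 54*x + 4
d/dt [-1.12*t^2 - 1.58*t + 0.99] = -2.24*t - 1.58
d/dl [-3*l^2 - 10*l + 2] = -6*l - 10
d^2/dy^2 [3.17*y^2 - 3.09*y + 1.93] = 6.34000000000000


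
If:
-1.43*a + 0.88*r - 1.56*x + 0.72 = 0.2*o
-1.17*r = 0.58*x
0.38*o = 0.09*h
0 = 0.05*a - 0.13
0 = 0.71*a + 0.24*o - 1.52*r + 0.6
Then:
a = 2.60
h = -33.73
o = -7.99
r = 0.35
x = -0.70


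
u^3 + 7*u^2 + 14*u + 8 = (u + 1)*(u + 2)*(u + 4)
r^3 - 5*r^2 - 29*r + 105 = (r - 7)*(r - 3)*(r + 5)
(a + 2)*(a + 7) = a^2 + 9*a + 14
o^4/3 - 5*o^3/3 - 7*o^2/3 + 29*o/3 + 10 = (o/3 + 1/3)*(o - 5)*(o - 3)*(o + 2)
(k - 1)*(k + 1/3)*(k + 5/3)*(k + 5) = k^4 + 6*k^3 + 32*k^2/9 - 70*k/9 - 25/9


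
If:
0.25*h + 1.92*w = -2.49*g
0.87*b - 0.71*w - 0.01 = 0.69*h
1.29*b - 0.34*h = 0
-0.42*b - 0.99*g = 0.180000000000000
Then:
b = -0.10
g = -0.14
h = -0.38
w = 0.23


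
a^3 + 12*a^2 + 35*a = a*(a + 5)*(a + 7)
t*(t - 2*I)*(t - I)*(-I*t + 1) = -I*t^4 - 2*t^3 - I*t^2 - 2*t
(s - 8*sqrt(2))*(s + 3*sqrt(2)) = s^2 - 5*sqrt(2)*s - 48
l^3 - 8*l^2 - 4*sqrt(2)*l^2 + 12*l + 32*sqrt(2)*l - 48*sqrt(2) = (l - 6)*(l - 2)*(l - 4*sqrt(2))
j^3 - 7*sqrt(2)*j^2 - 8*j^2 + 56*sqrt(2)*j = j*(j - 8)*(j - 7*sqrt(2))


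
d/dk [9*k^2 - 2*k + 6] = 18*k - 2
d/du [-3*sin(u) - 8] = -3*cos(u)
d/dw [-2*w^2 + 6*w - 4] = 6 - 4*w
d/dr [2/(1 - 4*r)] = 8/(4*r - 1)^2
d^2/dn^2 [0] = 0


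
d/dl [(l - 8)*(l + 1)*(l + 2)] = 3*l^2 - 10*l - 22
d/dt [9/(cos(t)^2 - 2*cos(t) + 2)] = 18*(cos(t) - 1)*sin(t)/(cos(t)^2 - 2*cos(t) + 2)^2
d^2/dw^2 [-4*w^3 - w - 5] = -24*w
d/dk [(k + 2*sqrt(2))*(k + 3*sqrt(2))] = 2*k + 5*sqrt(2)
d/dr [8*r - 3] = 8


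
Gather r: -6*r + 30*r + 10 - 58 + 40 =24*r - 8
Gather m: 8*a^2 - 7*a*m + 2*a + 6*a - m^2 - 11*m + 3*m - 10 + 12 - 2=8*a^2 + 8*a - m^2 + m*(-7*a - 8)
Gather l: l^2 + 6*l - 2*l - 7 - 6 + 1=l^2 + 4*l - 12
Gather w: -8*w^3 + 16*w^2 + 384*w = -8*w^3 + 16*w^2 + 384*w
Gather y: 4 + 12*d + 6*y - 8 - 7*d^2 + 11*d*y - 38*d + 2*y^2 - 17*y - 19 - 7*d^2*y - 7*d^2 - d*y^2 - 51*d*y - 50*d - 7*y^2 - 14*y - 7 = -14*d^2 - 76*d + y^2*(-d - 5) + y*(-7*d^2 - 40*d - 25) - 30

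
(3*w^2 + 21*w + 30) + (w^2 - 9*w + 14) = 4*w^2 + 12*w + 44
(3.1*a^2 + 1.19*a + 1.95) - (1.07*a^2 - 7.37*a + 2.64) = 2.03*a^2 + 8.56*a - 0.69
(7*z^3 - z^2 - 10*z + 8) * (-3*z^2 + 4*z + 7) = -21*z^5 + 31*z^4 + 75*z^3 - 71*z^2 - 38*z + 56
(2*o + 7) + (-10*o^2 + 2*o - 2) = -10*o^2 + 4*o + 5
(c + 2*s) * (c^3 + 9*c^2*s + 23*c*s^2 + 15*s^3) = c^4 + 11*c^3*s + 41*c^2*s^2 + 61*c*s^3 + 30*s^4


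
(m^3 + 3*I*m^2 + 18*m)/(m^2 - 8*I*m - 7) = m*(m^2 + 3*I*m + 18)/(m^2 - 8*I*m - 7)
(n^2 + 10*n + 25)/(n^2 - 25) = (n + 5)/(n - 5)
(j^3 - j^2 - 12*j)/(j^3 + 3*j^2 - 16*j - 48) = j/(j + 4)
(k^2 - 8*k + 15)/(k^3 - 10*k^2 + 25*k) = (k - 3)/(k*(k - 5))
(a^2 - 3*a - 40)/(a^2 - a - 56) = (a + 5)/(a + 7)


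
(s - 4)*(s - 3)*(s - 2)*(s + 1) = s^4 - 8*s^3 + 17*s^2 + 2*s - 24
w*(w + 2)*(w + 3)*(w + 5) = w^4 + 10*w^3 + 31*w^2 + 30*w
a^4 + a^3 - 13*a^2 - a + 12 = (a - 3)*(a - 1)*(a + 1)*(a + 4)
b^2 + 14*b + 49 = (b + 7)^2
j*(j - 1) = j^2 - j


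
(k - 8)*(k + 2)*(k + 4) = k^3 - 2*k^2 - 40*k - 64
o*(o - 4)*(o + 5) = o^3 + o^2 - 20*o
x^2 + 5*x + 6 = (x + 2)*(x + 3)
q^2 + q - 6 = (q - 2)*(q + 3)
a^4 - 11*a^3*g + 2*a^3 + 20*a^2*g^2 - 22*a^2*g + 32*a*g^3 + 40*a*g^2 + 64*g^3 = (a + 2)*(a - 8*g)*(a - 4*g)*(a + g)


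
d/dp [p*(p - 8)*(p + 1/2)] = 3*p^2 - 15*p - 4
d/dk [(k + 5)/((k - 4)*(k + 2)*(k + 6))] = (-2*k^3 - 19*k^2 - 40*k + 52)/(k^6 + 8*k^5 - 24*k^4 - 256*k^3 + 16*k^2 + 1920*k + 2304)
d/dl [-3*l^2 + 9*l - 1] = 9 - 6*l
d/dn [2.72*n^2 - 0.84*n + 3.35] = 5.44*n - 0.84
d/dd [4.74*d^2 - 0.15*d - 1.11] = 9.48*d - 0.15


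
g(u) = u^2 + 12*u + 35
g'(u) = 2*u + 12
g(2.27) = 67.39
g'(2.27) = 16.54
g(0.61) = 42.69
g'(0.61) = 13.22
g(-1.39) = 20.25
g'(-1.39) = 9.22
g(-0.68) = 27.30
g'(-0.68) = 10.64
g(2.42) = 69.90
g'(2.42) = 16.84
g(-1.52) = 19.07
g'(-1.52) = 8.96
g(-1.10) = 23.01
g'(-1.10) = 9.80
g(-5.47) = -0.72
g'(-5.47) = 1.06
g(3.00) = 80.00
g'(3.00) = 18.00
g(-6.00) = -1.00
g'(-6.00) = 0.00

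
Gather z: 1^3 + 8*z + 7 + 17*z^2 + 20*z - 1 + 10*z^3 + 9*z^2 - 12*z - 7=10*z^3 + 26*z^2 + 16*z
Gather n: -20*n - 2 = -20*n - 2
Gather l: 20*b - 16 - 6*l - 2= 20*b - 6*l - 18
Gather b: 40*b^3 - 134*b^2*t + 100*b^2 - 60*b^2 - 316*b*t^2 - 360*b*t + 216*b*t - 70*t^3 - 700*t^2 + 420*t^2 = 40*b^3 + b^2*(40 - 134*t) + b*(-316*t^2 - 144*t) - 70*t^3 - 280*t^2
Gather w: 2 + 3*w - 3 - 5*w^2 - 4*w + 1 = -5*w^2 - w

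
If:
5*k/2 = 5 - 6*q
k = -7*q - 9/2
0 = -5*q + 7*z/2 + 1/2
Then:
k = 124/23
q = -65/46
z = -348/161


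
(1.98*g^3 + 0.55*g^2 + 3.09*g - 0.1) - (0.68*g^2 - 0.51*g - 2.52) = 1.98*g^3 - 0.13*g^2 + 3.6*g + 2.42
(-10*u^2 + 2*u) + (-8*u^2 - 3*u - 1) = -18*u^2 - u - 1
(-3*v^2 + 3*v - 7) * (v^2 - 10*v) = -3*v^4 + 33*v^3 - 37*v^2 + 70*v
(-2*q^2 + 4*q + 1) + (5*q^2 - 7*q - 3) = 3*q^2 - 3*q - 2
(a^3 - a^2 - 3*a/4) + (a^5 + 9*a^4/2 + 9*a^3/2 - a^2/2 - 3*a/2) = a^5 + 9*a^4/2 + 11*a^3/2 - 3*a^2/2 - 9*a/4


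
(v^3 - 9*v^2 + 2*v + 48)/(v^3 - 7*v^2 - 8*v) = (v^2 - v - 6)/(v*(v + 1))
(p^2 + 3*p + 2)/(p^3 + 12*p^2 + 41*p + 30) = (p + 2)/(p^2 + 11*p + 30)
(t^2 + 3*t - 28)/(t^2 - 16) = (t + 7)/(t + 4)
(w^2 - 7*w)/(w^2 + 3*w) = (w - 7)/(w + 3)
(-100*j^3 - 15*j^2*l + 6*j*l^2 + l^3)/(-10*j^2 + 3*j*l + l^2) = (20*j^2 - j*l - l^2)/(2*j - l)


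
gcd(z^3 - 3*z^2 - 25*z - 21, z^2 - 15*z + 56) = z - 7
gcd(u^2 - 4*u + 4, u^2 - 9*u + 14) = u - 2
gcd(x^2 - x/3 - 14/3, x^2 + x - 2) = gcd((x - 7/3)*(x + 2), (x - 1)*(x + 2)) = x + 2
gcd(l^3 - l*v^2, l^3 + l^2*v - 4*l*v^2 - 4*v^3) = l + v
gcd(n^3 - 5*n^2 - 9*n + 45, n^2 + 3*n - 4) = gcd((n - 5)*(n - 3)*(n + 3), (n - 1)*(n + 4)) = 1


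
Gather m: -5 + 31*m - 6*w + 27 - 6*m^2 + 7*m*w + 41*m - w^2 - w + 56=-6*m^2 + m*(7*w + 72) - w^2 - 7*w + 78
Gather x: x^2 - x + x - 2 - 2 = x^2 - 4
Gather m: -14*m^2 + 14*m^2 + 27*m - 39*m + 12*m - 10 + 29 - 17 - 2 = 0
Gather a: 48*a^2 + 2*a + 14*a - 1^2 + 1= 48*a^2 + 16*a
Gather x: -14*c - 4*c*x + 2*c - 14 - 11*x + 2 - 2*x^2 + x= -12*c - 2*x^2 + x*(-4*c - 10) - 12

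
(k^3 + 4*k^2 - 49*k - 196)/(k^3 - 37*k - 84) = (k + 7)/(k + 3)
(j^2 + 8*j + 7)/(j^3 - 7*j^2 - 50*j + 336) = (j + 1)/(j^2 - 14*j + 48)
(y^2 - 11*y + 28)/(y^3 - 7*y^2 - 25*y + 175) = (y - 4)/(y^2 - 25)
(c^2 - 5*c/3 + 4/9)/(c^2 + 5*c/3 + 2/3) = (9*c^2 - 15*c + 4)/(3*(3*c^2 + 5*c + 2))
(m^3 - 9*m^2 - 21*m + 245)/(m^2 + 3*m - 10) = (m^2 - 14*m + 49)/(m - 2)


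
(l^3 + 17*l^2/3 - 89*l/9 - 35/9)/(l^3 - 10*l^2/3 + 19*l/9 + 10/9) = (l + 7)/(l - 2)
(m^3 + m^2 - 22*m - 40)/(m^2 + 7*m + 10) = (m^2 - m - 20)/(m + 5)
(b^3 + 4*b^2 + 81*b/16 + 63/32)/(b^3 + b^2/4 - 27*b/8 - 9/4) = (b + 7/4)/(b - 2)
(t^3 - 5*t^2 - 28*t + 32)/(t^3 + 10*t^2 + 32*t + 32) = (t^2 - 9*t + 8)/(t^2 + 6*t + 8)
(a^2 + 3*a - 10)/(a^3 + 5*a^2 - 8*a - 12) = (a + 5)/(a^2 + 7*a + 6)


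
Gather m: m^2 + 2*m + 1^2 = m^2 + 2*m + 1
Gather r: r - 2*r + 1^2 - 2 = -r - 1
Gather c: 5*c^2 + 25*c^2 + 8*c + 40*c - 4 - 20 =30*c^2 + 48*c - 24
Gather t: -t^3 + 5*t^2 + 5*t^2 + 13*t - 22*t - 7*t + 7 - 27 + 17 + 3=-t^3 + 10*t^2 - 16*t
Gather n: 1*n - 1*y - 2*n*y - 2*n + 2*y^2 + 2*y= n*(-2*y - 1) + 2*y^2 + y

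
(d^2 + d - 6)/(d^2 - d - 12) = (d - 2)/(d - 4)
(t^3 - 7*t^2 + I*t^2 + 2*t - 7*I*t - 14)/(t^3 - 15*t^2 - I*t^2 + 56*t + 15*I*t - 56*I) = (t + 2*I)/(t - 8)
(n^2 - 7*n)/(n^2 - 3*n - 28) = n/(n + 4)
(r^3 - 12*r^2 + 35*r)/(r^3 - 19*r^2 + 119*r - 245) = r/(r - 7)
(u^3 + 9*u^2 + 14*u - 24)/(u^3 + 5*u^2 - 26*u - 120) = (u - 1)/(u - 5)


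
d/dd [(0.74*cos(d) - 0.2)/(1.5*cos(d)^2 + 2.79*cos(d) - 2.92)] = (1.11*cos(d)^2 - 0.6*cos(d) + 1.6028)*sin(d)/(2.25*cos(d)^4 + 8.37*cos(d)^3 - 0.975899999999999*cos(d)^2 - 16.2936*cos(d) + 8.5264)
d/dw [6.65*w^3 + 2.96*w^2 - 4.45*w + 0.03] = 19.95*w^2 + 5.92*w - 4.45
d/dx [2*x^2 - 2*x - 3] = 4*x - 2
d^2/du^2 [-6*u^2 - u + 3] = -12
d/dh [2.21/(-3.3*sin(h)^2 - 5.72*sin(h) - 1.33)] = (14.586*sin(h) + 12.6412)*cos(h)/(3.3*sin(h)^2 + 5.72*sin(h) + 1.33)^2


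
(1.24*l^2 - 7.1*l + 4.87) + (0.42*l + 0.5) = 1.24*l^2 - 6.68*l + 5.37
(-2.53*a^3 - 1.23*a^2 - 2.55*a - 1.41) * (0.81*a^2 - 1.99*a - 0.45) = -2.0493*a^5 + 4.0384*a^4 + 1.5207*a^3 + 4.4859*a^2 + 3.9534*a + 0.6345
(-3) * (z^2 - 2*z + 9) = -3*z^2 + 6*z - 27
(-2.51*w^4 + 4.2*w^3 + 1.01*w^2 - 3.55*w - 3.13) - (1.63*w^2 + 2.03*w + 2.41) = -2.51*w^4 + 4.2*w^3 - 0.62*w^2 - 5.58*w - 5.54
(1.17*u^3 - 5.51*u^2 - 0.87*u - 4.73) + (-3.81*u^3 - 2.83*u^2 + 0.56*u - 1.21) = -2.64*u^3 - 8.34*u^2 - 0.31*u - 5.94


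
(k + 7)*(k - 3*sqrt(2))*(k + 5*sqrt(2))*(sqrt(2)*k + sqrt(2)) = sqrt(2)*k^4 + 4*k^3 + 8*sqrt(2)*k^3 - 23*sqrt(2)*k^2 + 32*k^2 - 240*sqrt(2)*k + 28*k - 210*sqrt(2)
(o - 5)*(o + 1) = o^2 - 4*o - 5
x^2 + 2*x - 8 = (x - 2)*(x + 4)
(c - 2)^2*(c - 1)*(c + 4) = c^4 - c^3 - 12*c^2 + 28*c - 16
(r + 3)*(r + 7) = r^2 + 10*r + 21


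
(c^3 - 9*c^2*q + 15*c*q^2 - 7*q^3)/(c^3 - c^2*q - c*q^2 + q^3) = (c - 7*q)/(c + q)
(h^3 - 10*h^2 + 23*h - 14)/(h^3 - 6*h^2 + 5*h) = (h^2 - 9*h + 14)/(h*(h - 5))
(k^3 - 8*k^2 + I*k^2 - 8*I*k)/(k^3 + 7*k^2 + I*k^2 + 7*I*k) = (k - 8)/(k + 7)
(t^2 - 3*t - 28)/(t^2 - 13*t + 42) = (t + 4)/(t - 6)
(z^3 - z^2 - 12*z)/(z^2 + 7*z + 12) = z*(z - 4)/(z + 4)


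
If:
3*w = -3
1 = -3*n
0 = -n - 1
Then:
No Solution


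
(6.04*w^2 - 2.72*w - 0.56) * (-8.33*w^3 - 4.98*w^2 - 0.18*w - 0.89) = -50.3132*w^5 - 7.4216*w^4 + 17.1232*w^3 - 2.0972*w^2 + 2.5216*w + 0.4984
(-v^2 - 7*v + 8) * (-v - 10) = v^3 + 17*v^2 + 62*v - 80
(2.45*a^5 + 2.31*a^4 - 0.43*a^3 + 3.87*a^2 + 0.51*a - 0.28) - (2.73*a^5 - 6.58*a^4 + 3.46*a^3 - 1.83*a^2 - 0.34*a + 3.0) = -0.28*a^5 + 8.89*a^4 - 3.89*a^3 + 5.7*a^2 + 0.85*a - 3.28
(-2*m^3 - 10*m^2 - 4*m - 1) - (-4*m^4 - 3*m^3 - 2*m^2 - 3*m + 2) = 4*m^4 + m^3 - 8*m^2 - m - 3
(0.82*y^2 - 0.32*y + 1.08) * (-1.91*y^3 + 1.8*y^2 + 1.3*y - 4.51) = -1.5662*y^5 + 2.0872*y^4 - 1.5728*y^3 - 2.1702*y^2 + 2.8472*y - 4.8708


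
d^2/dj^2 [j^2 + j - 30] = 2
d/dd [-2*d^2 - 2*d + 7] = -4*d - 2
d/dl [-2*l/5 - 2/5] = -2/5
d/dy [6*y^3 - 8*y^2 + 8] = 2*y*(9*y - 8)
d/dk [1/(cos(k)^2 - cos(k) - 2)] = (2*cos(k) - 1)*sin(k)/(sin(k)^2 + cos(k) + 1)^2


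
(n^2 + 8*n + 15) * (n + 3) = n^3 + 11*n^2 + 39*n + 45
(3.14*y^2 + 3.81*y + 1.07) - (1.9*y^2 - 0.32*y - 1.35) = 1.24*y^2 + 4.13*y + 2.42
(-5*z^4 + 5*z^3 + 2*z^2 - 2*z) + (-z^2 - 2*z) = -5*z^4 + 5*z^3 + z^2 - 4*z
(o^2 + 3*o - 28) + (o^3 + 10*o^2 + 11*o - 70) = o^3 + 11*o^2 + 14*o - 98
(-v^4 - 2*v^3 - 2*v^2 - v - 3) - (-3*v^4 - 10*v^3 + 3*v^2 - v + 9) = 2*v^4 + 8*v^3 - 5*v^2 - 12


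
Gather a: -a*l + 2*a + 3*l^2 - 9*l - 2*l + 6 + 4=a*(2 - l) + 3*l^2 - 11*l + 10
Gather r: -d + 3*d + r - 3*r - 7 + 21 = 2*d - 2*r + 14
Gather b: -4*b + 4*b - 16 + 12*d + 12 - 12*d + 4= 0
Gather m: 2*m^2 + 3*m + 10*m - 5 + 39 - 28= 2*m^2 + 13*m + 6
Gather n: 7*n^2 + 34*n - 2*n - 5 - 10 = 7*n^2 + 32*n - 15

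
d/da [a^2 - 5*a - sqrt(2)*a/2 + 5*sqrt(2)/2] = 2*a - 5 - sqrt(2)/2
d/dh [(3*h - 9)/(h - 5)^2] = 3*(1 - h)/(h - 5)^3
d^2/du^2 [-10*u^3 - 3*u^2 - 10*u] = -60*u - 6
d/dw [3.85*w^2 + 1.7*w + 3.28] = 7.7*w + 1.7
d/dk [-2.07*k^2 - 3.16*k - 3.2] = -4.14*k - 3.16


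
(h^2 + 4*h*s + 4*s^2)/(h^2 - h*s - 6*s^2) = (-h - 2*s)/(-h + 3*s)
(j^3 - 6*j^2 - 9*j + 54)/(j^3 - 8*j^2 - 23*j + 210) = (j^2 - 9)/(j^2 - 2*j - 35)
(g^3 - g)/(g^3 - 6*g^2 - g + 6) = g/(g - 6)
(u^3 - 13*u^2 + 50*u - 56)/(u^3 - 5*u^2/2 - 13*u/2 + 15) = 2*(u^2 - 11*u + 28)/(2*u^2 - u - 15)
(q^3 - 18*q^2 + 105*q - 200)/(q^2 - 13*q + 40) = q - 5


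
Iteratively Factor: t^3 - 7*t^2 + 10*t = (t - 2)*(t^2 - 5*t) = t*(t - 2)*(t - 5)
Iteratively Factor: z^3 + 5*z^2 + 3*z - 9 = (z - 1)*(z^2 + 6*z + 9) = (z - 1)*(z + 3)*(z + 3)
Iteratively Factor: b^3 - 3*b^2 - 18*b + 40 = (b + 4)*(b^2 - 7*b + 10) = (b - 5)*(b + 4)*(b - 2)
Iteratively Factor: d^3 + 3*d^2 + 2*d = (d)*(d^2 + 3*d + 2) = d*(d + 2)*(d + 1)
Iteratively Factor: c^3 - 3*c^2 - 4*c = (c - 4)*(c^2 + c) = (c - 4)*(c + 1)*(c)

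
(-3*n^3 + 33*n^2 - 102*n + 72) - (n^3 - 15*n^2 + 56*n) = -4*n^3 + 48*n^2 - 158*n + 72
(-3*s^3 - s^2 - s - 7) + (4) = -3*s^3 - s^2 - s - 3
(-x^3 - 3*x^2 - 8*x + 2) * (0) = 0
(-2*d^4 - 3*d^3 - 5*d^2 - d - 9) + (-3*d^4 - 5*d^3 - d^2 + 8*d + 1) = -5*d^4 - 8*d^3 - 6*d^2 + 7*d - 8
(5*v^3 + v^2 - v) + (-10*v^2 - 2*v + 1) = 5*v^3 - 9*v^2 - 3*v + 1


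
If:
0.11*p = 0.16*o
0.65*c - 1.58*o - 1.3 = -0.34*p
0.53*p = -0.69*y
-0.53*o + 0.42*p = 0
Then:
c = 2.00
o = 0.00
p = 0.00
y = 0.00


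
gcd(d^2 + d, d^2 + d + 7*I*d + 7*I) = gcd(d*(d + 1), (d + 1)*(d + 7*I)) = d + 1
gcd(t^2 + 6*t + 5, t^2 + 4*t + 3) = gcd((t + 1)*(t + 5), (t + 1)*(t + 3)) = t + 1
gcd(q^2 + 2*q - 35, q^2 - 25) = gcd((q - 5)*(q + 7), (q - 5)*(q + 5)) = q - 5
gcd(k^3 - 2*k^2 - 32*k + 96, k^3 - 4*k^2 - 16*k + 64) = k^2 - 8*k + 16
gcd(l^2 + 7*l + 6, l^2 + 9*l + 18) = l + 6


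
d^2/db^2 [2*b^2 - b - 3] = 4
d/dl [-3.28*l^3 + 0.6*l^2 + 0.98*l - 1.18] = -9.84*l^2 + 1.2*l + 0.98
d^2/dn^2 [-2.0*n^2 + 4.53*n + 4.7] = -4.00000000000000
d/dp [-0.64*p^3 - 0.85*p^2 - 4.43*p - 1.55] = -1.92*p^2 - 1.7*p - 4.43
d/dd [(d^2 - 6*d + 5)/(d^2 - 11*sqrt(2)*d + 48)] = (2*(d - 3)*(d^2 - 11*sqrt(2)*d + 48) - (2*d - 11*sqrt(2))*(d^2 - 6*d + 5))/(d^2 - 11*sqrt(2)*d + 48)^2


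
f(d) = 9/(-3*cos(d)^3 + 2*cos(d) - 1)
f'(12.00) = 17.13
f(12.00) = -8.07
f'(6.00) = 5.26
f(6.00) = -5.19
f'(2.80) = -128.44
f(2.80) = -24.00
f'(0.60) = -19.56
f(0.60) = -8.69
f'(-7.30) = 25.39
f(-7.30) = -23.40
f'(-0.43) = 9.90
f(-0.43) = -6.27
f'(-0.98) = 36.21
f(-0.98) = -22.25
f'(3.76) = 20.46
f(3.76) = -8.94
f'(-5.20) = 1.41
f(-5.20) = -24.23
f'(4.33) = -2.47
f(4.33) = -5.66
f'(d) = 9*(-9*sin(d)*cos(d)^2 + 2*sin(d))/(-3*cos(d)^3 + 2*cos(d) - 1)^2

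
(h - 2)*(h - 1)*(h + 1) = h^3 - 2*h^2 - h + 2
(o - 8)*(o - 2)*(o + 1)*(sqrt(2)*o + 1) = sqrt(2)*o^4 - 9*sqrt(2)*o^3 + o^3 - 9*o^2 + 6*sqrt(2)*o^2 + 6*o + 16*sqrt(2)*o + 16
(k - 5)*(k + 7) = k^2 + 2*k - 35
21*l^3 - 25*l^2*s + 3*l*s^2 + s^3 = (-3*l + s)*(-l + s)*(7*l + s)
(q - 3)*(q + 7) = q^2 + 4*q - 21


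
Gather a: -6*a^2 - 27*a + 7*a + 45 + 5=-6*a^2 - 20*a + 50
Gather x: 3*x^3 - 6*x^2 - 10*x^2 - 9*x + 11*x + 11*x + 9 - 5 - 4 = 3*x^3 - 16*x^2 + 13*x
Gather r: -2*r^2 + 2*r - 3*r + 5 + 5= -2*r^2 - r + 10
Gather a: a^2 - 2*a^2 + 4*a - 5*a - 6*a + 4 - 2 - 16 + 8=-a^2 - 7*a - 6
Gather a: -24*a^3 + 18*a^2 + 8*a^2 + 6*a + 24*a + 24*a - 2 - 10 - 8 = -24*a^3 + 26*a^2 + 54*a - 20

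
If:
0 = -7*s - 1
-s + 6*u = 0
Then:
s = -1/7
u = -1/42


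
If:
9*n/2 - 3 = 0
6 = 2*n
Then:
No Solution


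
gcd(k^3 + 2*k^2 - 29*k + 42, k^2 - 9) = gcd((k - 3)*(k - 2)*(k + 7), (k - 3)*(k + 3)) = k - 3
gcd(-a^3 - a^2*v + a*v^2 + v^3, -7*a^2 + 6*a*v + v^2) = -a + v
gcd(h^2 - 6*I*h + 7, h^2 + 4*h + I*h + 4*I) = h + I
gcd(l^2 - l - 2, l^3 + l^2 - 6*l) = l - 2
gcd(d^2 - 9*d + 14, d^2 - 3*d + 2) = d - 2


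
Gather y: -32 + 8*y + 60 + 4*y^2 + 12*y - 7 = 4*y^2 + 20*y + 21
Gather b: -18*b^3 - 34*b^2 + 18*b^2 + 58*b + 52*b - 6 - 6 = -18*b^3 - 16*b^2 + 110*b - 12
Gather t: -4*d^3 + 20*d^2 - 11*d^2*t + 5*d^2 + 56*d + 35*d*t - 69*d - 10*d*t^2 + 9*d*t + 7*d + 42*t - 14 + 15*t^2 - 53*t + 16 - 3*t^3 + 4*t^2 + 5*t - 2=-4*d^3 + 25*d^2 - 6*d - 3*t^3 + t^2*(19 - 10*d) + t*(-11*d^2 + 44*d - 6)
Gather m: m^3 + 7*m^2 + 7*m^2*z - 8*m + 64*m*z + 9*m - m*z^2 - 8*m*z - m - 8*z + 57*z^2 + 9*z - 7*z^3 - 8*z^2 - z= m^3 + m^2*(7*z + 7) + m*(-z^2 + 56*z) - 7*z^3 + 49*z^2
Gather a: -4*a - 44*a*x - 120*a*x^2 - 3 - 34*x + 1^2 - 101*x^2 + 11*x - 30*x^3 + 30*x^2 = a*(-120*x^2 - 44*x - 4) - 30*x^3 - 71*x^2 - 23*x - 2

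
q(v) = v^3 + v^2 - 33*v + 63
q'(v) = 3*v^2 + 2*v - 33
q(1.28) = 24.50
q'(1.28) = -25.52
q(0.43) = 49.07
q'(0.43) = -31.59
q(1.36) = 22.49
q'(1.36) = -24.73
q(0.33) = 52.25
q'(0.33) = -32.01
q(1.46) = 20.06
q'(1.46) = -23.69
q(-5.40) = 112.90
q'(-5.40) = 43.68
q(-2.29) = 131.81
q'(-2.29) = -21.85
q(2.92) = 0.06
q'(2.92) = -1.58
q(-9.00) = -288.00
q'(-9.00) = 192.00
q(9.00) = 576.00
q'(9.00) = 228.00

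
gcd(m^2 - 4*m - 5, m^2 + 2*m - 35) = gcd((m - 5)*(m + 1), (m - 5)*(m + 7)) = m - 5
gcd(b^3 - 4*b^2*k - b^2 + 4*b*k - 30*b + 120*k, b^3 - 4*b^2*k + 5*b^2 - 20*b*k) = b^2 - 4*b*k + 5*b - 20*k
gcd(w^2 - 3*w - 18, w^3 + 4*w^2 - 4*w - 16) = 1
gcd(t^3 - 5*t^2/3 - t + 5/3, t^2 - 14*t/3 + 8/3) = 1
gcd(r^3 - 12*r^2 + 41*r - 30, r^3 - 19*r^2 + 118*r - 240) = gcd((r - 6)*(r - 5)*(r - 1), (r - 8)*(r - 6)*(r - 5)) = r^2 - 11*r + 30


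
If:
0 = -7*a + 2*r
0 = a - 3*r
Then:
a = 0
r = 0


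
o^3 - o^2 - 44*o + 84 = (o - 6)*(o - 2)*(o + 7)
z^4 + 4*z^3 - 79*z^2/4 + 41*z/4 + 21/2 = (z - 2)*(z - 3/2)*(z + 1/2)*(z + 7)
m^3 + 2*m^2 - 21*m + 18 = (m - 3)*(m - 1)*(m + 6)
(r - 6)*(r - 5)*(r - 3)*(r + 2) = r^4 - 12*r^3 + 35*r^2 + 36*r - 180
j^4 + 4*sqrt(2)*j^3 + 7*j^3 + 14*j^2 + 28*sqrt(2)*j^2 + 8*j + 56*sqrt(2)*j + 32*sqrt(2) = (j + 1)*(j + 2)*(j + 4)*(j + 4*sqrt(2))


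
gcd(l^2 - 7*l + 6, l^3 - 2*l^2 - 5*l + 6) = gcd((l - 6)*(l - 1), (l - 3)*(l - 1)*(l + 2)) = l - 1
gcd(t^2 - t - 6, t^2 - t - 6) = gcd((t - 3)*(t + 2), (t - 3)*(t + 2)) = t^2 - t - 6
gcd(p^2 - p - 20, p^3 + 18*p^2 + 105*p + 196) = p + 4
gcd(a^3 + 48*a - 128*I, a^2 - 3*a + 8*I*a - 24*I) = a + 8*I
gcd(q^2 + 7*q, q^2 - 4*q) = q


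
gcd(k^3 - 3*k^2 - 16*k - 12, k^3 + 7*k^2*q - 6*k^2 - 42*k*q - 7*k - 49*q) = k + 1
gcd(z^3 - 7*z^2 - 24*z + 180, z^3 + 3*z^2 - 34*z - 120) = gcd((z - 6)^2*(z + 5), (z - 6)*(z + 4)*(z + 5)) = z^2 - z - 30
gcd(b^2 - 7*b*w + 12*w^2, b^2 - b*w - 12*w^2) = -b + 4*w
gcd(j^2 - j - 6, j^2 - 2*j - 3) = j - 3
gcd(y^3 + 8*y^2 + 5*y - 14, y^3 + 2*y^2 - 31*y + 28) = y^2 + 6*y - 7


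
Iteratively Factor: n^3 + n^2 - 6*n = (n + 3)*(n^2 - 2*n) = (n - 2)*(n + 3)*(n)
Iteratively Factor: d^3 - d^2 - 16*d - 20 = (d - 5)*(d^2 + 4*d + 4) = (d - 5)*(d + 2)*(d + 2)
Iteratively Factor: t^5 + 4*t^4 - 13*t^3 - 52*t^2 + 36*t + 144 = (t + 3)*(t^4 + t^3 - 16*t^2 - 4*t + 48) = (t - 2)*(t + 3)*(t^3 + 3*t^2 - 10*t - 24) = (t - 2)*(t + 2)*(t + 3)*(t^2 + t - 12) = (t - 2)*(t + 2)*(t + 3)*(t + 4)*(t - 3)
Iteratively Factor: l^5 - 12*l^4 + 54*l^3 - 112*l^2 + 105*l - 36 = (l - 4)*(l^4 - 8*l^3 + 22*l^2 - 24*l + 9) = (l - 4)*(l - 3)*(l^3 - 5*l^2 + 7*l - 3) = (l - 4)*(l - 3)*(l - 1)*(l^2 - 4*l + 3) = (l - 4)*(l - 3)^2*(l - 1)*(l - 1)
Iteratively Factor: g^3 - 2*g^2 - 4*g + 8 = (g - 2)*(g^2 - 4) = (g - 2)*(g + 2)*(g - 2)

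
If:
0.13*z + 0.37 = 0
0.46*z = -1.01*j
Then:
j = 1.30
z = -2.85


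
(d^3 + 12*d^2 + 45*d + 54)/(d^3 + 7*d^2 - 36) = (d + 3)/(d - 2)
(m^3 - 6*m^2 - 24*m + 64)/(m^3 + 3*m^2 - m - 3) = (m^3 - 6*m^2 - 24*m + 64)/(m^3 + 3*m^2 - m - 3)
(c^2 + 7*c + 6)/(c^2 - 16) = (c^2 + 7*c + 6)/(c^2 - 16)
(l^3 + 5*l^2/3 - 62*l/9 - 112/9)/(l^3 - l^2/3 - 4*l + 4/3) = (9*l^2 - 3*l - 56)/(3*(3*l^2 - 7*l + 2))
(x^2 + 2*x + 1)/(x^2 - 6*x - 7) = (x + 1)/(x - 7)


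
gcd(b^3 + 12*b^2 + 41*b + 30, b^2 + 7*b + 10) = b + 5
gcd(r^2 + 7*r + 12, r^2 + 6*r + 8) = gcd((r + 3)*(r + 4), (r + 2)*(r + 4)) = r + 4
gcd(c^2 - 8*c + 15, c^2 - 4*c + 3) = c - 3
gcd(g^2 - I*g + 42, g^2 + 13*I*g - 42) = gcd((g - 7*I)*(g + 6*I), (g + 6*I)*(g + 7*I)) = g + 6*I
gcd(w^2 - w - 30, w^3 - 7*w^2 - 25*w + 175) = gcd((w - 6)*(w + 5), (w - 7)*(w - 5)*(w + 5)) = w + 5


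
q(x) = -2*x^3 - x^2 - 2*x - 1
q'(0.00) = -2.00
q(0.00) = -1.00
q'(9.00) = -506.00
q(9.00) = -1558.00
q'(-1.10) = -7.06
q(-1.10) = 2.65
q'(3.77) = -94.82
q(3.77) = -129.92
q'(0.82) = -7.67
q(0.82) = -4.42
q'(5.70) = -208.34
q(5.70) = -415.28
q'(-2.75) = -41.88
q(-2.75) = 38.53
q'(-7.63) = -336.04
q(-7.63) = 844.43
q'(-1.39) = -10.81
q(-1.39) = 5.22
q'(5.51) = -195.18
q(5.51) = -376.95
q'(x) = -6*x^2 - 2*x - 2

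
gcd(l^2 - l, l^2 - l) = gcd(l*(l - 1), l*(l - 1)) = l^2 - l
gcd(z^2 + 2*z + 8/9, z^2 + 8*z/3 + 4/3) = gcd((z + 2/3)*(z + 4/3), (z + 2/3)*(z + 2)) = z + 2/3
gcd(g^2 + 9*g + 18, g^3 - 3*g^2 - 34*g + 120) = g + 6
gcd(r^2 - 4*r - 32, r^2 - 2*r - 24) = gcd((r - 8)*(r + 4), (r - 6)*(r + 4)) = r + 4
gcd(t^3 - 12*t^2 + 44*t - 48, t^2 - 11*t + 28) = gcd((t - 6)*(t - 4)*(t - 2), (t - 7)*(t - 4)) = t - 4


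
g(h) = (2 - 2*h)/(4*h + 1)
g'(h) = -4*(2 - 2*h)/(4*h + 1)^2 - 2/(4*h + 1) = -10/(4*h + 1)^2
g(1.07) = -0.03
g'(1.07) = -0.36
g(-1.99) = -0.86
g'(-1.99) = -0.21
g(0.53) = 0.30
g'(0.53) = -1.03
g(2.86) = -0.30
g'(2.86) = -0.06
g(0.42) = 0.43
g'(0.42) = -1.39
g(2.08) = -0.23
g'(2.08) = -0.12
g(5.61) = -0.39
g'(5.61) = -0.02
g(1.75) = -0.19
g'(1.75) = -0.16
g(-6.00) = -0.61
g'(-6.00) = -0.02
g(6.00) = -0.40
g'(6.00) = -0.02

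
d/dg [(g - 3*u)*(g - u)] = 2*g - 4*u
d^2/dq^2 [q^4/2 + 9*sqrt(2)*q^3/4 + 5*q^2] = 6*q^2 + 27*sqrt(2)*q/2 + 10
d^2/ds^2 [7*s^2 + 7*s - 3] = 14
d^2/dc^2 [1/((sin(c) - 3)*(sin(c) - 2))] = (-4*sin(c)^4 + 15*sin(c)^3 + 5*sin(c)^2 - 60*sin(c) + 38)/((sin(c) - 3)^3*(sin(c) - 2)^3)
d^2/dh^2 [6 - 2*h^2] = -4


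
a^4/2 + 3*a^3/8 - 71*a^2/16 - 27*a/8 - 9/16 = (a/2 + 1/4)*(a - 3)*(a + 1/4)*(a + 3)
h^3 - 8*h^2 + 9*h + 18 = (h - 6)*(h - 3)*(h + 1)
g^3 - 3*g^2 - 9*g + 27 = (g - 3)^2*(g + 3)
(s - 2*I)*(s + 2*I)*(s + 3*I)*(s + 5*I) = s^4 + 8*I*s^3 - 11*s^2 + 32*I*s - 60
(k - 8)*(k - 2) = k^2 - 10*k + 16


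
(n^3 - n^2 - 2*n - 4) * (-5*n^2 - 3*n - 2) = -5*n^5 + 2*n^4 + 11*n^3 + 28*n^2 + 16*n + 8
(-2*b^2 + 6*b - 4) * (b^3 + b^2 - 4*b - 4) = -2*b^5 + 4*b^4 + 10*b^3 - 20*b^2 - 8*b + 16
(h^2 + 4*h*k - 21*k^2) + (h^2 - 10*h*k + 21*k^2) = 2*h^2 - 6*h*k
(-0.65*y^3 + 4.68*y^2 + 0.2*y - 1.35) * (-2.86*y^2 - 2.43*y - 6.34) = 1.859*y^5 - 11.8053*y^4 - 7.8234*y^3 - 26.2962*y^2 + 2.0125*y + 8.559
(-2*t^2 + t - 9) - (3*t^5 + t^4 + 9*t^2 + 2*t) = -3*t^5 - t^4 - 11*t^2 - t - 9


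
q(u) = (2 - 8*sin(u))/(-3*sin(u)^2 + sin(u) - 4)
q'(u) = (2 - 8*sin(u))*(6*sin(u)*cos(u) - cos(u))/(-3*sin(u)^2 + sin(u) - 4)^2 - 8*cos(u)/(-3*sin(u)^2 + sin(u) - 4)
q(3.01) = -0.24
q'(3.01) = -2.01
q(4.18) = -1.25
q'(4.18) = -0.02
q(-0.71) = -1.22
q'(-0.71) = 0.26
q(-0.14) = -0.74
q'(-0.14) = 1.57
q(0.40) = 0.27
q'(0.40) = 1.73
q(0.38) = 0.24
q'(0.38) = 1.77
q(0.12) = -0.27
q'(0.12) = 2.01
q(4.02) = -1.25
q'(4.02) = -0.10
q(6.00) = -0.94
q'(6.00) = 1.17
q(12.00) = -1.17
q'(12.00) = 0.48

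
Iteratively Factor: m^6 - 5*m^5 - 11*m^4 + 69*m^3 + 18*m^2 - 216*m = (m + 2)*(m^5 - 7*m^4 + 3*m^3 + 63*m^2 - 108*m) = m*(m + 2)*(m^4 - 7*m^3 + 3*m^2 + 63*m - 108) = m*(m + 2)*(m + 3)*(m^3 - 10*m^2 + 33*m - 36) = m*(m - 4)*(m + 2)*(m + 3)*(m^2 - 6*m + 9) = m*(m - 4)*(m - 3)*(m + 2)*(m + 3)*(m - 3)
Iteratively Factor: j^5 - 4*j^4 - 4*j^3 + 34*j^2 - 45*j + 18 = (j - 2)*(j^4 - 2*j^3 - 8*j^2 + 18*j - 9) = (j - 2)*(j - 1)*(j^3 - j^2 - 9*j + 9) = (j - 2)*(j - 1)^2*(j^2 - 9) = (j - 2)*(j - 1)^2*(j + 3)*(j - 3)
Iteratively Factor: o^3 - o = (o + 1)*(o^2 - o) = o*(o + 1)*(o - 1)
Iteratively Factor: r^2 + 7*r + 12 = (r + 3)*(r + 4)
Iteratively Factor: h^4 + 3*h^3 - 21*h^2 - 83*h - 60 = (h - 5)*(h^3 + 8*h^2 + 19*h + 12) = (h - 5)*(h + 1)*(h^2 + 7*h + 12) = (h - 5)*(h + 1)*(h + 4)*(h + 3)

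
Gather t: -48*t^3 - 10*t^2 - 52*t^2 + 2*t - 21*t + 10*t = -48*t^3 - 62*t^2 - 9*t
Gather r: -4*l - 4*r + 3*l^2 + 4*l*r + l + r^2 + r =3*l^2 - 3*l + r^2 + r*(4*l - 3)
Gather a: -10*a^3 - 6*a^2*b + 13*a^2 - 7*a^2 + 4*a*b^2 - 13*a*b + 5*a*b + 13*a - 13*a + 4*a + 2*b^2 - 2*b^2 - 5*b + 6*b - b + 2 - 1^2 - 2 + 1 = -10*a^3 + a^2*(6 - 6*b) + a*(4*b^2 - 8*b + 4)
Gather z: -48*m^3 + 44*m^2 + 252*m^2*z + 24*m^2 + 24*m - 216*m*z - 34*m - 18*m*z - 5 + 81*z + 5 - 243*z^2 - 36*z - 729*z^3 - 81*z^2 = -48*m^3 + 68*m^2 - 10*m - 729*z^3 - 324*z^2 + z*(252*m^2 - 234*m + 45)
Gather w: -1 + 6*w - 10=6*w - 11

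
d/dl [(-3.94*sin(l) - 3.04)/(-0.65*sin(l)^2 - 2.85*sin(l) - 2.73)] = (-2.561*sin(l)^2 - 3.952*sin(l) + 2.0922)*cos(l)/(0.4225*sin(l)^4 + 3.705*sin(l)^3 + 11.6715*sin(l)^2 + 15.561*sin(l) + 7.4529)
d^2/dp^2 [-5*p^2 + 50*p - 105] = -10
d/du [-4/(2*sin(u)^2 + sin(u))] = 4*(4/tan(u) + cos(u)/sin(u)^2)/(2*sin(u) + 1)^2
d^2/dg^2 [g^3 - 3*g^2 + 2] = 6*g - 6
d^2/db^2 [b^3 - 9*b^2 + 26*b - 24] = 6*b - 18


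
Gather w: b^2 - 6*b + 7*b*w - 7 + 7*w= b^2 - 6*b + w*(7*b + 7) - 7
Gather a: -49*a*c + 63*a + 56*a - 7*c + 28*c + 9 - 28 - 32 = a*(119 - 49*c) + 21*c - 51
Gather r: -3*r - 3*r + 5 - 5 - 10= -6*r - 10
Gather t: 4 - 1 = 3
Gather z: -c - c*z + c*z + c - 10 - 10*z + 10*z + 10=0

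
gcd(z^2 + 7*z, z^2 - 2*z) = z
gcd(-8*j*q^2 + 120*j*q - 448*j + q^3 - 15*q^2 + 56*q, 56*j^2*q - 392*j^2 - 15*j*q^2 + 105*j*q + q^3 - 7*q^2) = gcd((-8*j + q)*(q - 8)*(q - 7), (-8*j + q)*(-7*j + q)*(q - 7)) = -8*j*q + 56*j + q^2 - 7*q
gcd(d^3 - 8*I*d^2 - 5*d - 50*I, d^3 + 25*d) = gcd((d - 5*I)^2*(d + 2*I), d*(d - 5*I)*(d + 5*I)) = d - 5*I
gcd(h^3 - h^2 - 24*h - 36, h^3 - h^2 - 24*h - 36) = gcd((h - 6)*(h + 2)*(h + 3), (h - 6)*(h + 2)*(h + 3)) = h^3 - h^2 - 24*h - 36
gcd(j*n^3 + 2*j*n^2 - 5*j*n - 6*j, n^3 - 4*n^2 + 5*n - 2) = n - 2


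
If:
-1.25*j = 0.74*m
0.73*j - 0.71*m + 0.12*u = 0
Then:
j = -0.0621979407438537*u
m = 0.105064089094348*u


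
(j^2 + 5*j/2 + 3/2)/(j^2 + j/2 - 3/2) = (j + 1)/(j - 1)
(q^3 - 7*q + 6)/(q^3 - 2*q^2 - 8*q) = (-q^3 + 7*q - 6)/(q*(-q^2 + 2*q + 8))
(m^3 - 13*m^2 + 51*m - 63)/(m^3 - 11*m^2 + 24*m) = (m^2 - 10*m + 21)/(m*(m - 8))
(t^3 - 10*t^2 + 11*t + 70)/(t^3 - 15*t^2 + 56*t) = (t^2 - 3*t - 10)/(t*(t - 8))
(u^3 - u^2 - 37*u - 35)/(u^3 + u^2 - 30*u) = (u^3 - u^2 - 37*u - 35)/(u*(u^2 + u - 30))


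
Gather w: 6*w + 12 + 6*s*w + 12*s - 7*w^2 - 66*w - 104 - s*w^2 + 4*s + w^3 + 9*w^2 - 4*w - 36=16*s + w^3 + w^2*(2 - s) + w*(6*s - 64) - 128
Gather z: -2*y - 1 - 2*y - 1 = -4*y - 2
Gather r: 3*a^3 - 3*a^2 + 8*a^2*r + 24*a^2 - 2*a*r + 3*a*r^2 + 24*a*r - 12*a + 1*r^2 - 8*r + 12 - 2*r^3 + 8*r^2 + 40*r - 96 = 3*a^3 + 21*a^2 - 12*a - 2*r^3 + r^2*(3*a + 9) + r*(8*a^2 + 22*a + 32) - 84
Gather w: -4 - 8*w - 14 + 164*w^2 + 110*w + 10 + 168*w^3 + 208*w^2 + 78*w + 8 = 168*w^3 + 372*w^2 + 180*w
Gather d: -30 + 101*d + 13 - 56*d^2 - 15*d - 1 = -56*d^2 + 86*d - 18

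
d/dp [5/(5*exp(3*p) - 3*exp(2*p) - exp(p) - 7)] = (-75*exp(2*p) + 30*exp(p) + 5)*exp(p)/(-5*exp(3*p) + 3*exp(2*p) + exp(p) + 7)^2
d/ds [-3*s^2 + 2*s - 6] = 2 - 6*s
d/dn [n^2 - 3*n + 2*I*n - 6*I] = 2*n - 3 + 2*I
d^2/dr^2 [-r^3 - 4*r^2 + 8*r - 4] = -6*r - 8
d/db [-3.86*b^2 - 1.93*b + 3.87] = -7.72*b - 1.93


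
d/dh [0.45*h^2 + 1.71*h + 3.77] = 0.9*h + 1.71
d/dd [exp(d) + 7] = exp(d)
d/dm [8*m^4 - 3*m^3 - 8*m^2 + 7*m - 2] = 32*m^3 - 9*m^2 - 16*m + 7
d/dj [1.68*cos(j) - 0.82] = -1.68*sin(j)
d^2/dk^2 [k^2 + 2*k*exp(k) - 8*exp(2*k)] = 2*k*exp(k) - 32*exp(2*k) + 4*exp(k) + 2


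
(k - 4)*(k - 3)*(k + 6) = k^3 - k^2 - 30*k + 72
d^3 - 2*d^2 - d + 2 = (d - 2)*(d - 1)*(d + 1)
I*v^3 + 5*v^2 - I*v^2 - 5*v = v*(v - 5*I)*(I*v - I)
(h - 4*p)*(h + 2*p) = h^2 - 2*h*p - 8*p^2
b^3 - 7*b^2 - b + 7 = (b - 7)*(b - 1)*(b + 1)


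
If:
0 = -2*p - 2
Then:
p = -1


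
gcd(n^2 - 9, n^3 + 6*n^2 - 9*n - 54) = n^2 - 9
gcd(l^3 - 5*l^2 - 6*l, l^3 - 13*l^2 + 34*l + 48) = l^2 - 5*l - 6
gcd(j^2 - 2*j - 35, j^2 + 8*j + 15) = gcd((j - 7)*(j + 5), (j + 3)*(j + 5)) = j + 5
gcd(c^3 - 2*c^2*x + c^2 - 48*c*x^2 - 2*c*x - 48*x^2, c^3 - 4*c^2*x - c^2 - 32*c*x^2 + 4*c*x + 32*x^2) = -c + 8*x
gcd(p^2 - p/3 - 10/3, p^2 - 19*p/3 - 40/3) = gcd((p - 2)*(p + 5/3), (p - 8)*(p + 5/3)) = p + 5/3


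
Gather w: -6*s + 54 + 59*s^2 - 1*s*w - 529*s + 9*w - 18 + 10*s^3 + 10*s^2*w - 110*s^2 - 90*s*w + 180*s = 10*s^3 - 51*s^2 - 355*s + w*(10*s^2 - 91*s + 9) + 36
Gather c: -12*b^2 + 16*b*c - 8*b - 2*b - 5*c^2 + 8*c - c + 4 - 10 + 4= -12*b^2 - 10*b - 5*c^2 + c*(16*b + 7) - 2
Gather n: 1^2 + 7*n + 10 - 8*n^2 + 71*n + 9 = -8*n^2 + 78*n + 20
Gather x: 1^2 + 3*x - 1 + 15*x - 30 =18*x - 30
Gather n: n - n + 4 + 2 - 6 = 0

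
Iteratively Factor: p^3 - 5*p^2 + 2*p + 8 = (p - 2)*(p^2 - 3*p - 4) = (p - 2)*(p + 1)*(p - 4)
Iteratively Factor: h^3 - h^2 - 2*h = (h - 2)*(h^2 + h) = (h - 2)*(h + 1)*(h)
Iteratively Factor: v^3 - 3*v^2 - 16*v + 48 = (v + 4)*(v^2 - 7*v + 12) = (v - 3)*(v + 4)*(v - 4)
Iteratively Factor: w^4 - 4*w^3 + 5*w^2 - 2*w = (w - 2)*(w^3 - 2*w^2 + w) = (w - 2)*(w - 1)*(w^2 - w) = (w - 2)*(w - 1)^2*(w)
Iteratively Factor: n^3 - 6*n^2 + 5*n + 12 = (n - 4)*(n^2 - 2*n - 3) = (n - 4)*(n - 3)*(n + 1)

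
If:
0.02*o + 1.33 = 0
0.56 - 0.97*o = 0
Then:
No Solution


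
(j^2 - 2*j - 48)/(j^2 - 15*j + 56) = (j + 6)/(j - 7)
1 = 1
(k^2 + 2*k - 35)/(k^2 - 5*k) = (k + 7)/k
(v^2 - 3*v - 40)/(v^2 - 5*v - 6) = (-v^2 + 3*v + 40)/(-v^2 + 5*v + 6)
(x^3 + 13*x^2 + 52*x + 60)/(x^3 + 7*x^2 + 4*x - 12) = (x + 5)/(x - 1)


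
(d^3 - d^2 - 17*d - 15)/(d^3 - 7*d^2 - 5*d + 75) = (d + 1)/(d - 5)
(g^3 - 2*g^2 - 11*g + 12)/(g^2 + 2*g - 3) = g - 4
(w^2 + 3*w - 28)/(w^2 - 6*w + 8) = (w + 7)/(w - 2)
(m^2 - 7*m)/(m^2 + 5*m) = (m - 7)/(m + 5)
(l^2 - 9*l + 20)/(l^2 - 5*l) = (l - 4)/l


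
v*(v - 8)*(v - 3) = v^3 - 11*v^2 + 24*v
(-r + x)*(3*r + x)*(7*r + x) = -21*r^3 + 11*r^2*x + 9*r*x^2 + x^3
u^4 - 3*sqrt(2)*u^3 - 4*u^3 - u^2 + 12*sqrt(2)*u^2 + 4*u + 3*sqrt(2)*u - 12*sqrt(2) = (u - 4)*(u - 1)*(u + 1)*(u - 3*sqrt(2))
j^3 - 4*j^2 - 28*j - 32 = (j - 8)*(j + 2)^2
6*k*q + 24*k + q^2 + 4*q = (6*k + q)*(q + 4)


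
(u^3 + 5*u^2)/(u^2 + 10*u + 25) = u^2/(u + 5)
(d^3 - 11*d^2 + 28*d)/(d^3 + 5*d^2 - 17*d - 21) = d*(d^2 - 11*d + 28)/(d^3 + 5*d^2 - 17*d - 21)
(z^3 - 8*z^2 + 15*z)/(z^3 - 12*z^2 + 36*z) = (z^2 - 8*z + 15)/(z^2 - 12*z + 36)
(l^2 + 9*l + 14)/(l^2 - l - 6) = (l + 7)/(l - 3)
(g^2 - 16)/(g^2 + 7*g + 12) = (g - 4)/(g + 3)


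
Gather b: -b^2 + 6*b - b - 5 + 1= -b^2 + 5*b - 4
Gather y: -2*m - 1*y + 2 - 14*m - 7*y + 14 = -16*m - 8*y + 16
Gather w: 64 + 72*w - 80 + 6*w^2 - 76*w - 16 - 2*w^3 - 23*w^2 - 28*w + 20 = -2*w^3 - 17*w^2 - 32*w - 12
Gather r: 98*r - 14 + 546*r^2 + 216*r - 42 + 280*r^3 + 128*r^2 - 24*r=280*r^3 + 674*r^2 + 290*r - 56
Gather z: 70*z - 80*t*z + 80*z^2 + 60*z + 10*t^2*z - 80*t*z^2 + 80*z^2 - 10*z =z^2*(160 - 80*t) + z*(10*t^2 - 80*t + 120)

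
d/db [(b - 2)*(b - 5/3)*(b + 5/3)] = 3*b^2 - 4*b - 25/9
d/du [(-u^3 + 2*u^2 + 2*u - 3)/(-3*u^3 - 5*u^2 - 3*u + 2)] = (11*u^4 + 18*u^3 - 29*u^2 - 22*u - 5)/(9*u^6 + 30*u^5 + 43*u^4 + 18*u^3 - 11*u^2 - 12*u + 4)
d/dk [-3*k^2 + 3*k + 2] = 3 - 6*k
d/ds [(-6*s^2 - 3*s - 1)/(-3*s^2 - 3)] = (-s^2 + 10*s/3 + 1)/(s^4 + 2*s^2 + 1)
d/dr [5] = 0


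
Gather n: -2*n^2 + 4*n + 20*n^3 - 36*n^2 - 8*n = 20*n^3 - 38*n^2 - 4*n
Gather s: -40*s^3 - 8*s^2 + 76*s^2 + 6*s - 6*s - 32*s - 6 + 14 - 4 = -40*s^3 + 68*s^2 - 32*s + 4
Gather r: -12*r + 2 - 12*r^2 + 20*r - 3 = -12*r^2 + 8*r - 1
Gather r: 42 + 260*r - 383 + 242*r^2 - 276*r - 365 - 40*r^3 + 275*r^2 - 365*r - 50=-40*r^3 + 517*r^2 - 381*r - 756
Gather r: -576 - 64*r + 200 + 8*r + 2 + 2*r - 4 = -54*r - 378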